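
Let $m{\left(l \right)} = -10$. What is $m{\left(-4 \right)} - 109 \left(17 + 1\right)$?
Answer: $-1972$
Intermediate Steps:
$m{\left(-4 \right)} - 109 \left(17 + 1\right) = -10 - 109 \left(17 + 1\right) = -10 - 1962 = -1972$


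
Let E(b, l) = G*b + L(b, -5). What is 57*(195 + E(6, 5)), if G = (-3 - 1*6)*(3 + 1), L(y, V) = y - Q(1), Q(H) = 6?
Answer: -1197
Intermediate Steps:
L(y, V) = -6 + y (L(y, V) = y - 1*6 = y - 6 = -6 + y)
G = -36 (G = (-3 - 6)*4 = -9*4 = -36)
E(b, l) = -6 - 35*b (E(b, l) = -36*b + (-6 + b) = -6 - 35*b)
57*(195 + E(6, 5)) = 57*(195 + (-6 - 35*6)) = 57*(195 + (-6 - 210)) = 57*(195 - 216) = 57*(-21) = -1197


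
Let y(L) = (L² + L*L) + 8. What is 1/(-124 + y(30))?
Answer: 1/1684 ≈ 0.00059382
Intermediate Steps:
y(L) = 8 + 2*L² (y(L) = (L² + L²) + 8 = 2*L² + 8 = 8 + 2*L²)
1/(-124 + y(30)) = 1/(-124 + (8 + 2*30²)) = 1/(-124 + (8 + 2*900)) = 1/(-124 + (8 + 1800)) = 1/(-124 + 1808) = 1/1684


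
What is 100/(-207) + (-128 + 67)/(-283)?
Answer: -15673/58581 ≈ -0.26754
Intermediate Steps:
100/(-207) + (-128 + 67)/(-283) = 100*(-1/207) - 61*(-1/283) = -100/207 + 61/283 = -15673/58581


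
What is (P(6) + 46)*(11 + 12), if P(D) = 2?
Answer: 1104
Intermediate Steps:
(P(6) + 46)*(11 + 12) = (2 + 46)*(11 + 12) = 48*23 = 1104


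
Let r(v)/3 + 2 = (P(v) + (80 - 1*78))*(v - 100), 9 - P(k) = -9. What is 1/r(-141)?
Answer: -1/14466 ≈ -6.9128e-5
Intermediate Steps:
P(k) = 18 (P(k) = 9 - 1*(-9) = 9 + 9 = 18)
r(v) = -6006 + 60*v (r(v) = -6 + 3*((18 + (80 - 1*78))*(v - 100)) = -6 + 3*((18 + (80 - 78))*(-100 + v)) = -6 + 3*((18 + 2)*(-100 + v)) = -6 + 3*(20*(-100 + v)) = -6 + 3*(-2000 + 20*v) = -6 + (-6000 + 60*v) = -6006 + 60*v)
1/r(-141) = 1/(-6006 + 60*(-141)) = 1/(-6006 - 8460) = 1/(-14466) = -1/14466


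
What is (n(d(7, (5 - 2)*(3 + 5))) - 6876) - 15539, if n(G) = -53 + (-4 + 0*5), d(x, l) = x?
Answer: -22472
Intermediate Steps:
n(G) = -57 (n(G) = -53 + (-4 + 0) = -53 - 4 = -57)
(n(d(7, (5 - 2)*(3 + 5))) - 6876) - 15539 = (-57 - 6876) - 15539 = -6933 - 15539 = -22472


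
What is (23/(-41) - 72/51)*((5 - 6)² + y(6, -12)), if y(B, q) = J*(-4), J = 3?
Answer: 15125/697 ≈ 21.700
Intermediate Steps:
y(B, q) = -12 (y(B, q) = 3*(-4) = -12)
(23/(-41) - 72/51)*((5 - 6)² + y(6, -12)) = (23/(-41) - 72/51)*((5 - 6)² - 12) = (23*(-1/41) - 72*1/51)*((-1)² - 12) = (-23/41 - 24/17)*(1 - 12) = -1375/697*(-11) = 15125/697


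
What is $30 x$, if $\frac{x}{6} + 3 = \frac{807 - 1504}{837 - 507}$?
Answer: $- \frac{10122}{11} \approx -920.18$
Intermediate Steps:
$x = - \frac{1687}{55}$ ($x = -18 + 6 \frac{807 - 1504}{837 - 507} = -18 + 6 \left(- \frac{697}{330}\right) = -18 - \frac{697}{55} = - \frac{1687}{55} \approx -30.673$)
$30 x = 30 \left(- \frac{1687}{55}\right) = - \frac{10122}{11}$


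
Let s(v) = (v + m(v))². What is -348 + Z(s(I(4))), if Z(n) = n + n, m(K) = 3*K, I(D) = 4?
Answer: 164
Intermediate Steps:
s(v) = 16*v² (s(v) = (v + 3*v)² = (4*v)² = 16*v²)
Z(n) = 2*n
-348 + Z(s(I(4))) = -348 + 2*(16*4²) = -348 + 2*(16*16) = -348 + 2*256 = -348 + 512 = 164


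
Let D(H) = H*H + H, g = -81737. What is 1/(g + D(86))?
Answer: -1/74255 ≈ -1.3467e-5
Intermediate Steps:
D(H) = H + H² (D(H) = H² + H = H + H²)
1/(g + D(86)) = 1/(-81737 + 86*(1 + 86)) = 1/(-81737 + 86*87) = 1/(-81737 + 7482) = 1/(-74255) = -1/74255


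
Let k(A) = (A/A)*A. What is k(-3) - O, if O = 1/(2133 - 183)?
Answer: -5851/1950 ≈ -3.0005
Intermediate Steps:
O = 1/1950 ≈ 0.00051282
k(A) = A (k(A) = 1*A = A)
k(-3) - O = -3 - 1*1/1950 = -3 - 1/1950 = -5851/1950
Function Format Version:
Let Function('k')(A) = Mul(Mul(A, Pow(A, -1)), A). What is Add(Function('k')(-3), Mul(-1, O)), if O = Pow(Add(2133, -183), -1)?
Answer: Rational(-5851, 1950) ≈ -3.0005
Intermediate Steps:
O = Rational(1, 1950) (O = Pow(1950, -1) = Rational(1, 1950) ≈ 0.00051282)
Function('k')(A) = A (Function('k')(A) = Mul(1, A) = A)
Add(Function('k')(-3), Mul(-1, O)) = Add(-3, Mul(-1, Rational(1, 1950))) = Add(-3, Rational(-1, 1950)) = Rational(-5851, 1950)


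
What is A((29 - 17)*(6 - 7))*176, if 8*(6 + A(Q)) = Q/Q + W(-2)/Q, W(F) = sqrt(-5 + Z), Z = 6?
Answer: -6215/6 ≈ -1035.8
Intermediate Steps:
W(F) = 1 (W(F) = sqrt(-5 + 6) = sqrt(1) = 1)
A(Q) = -47/8 + 1/(8*Q) (A(Q) = -6 + (Q/Q + 1/Q)/8 = -6 + (1 + 1/Q)/8 = -6 + (1/8 + 1/(8*Q)) = -47/8 + 1/(8*Q))
A((29 - 17)*(6 - 7))*176 = ((1 - 47*(29 - 17)*(6 - 7))/(8*(((29 - 17)*(6 - 7)))))*176 = ((1 - 564*(-1))/(8*((12*(-1)))))*176 = ((1/8)*(1 - 47*(-12))/(-12))*176 = ((1/8)*(-1/12)*(1 + 564))*176 = ((1/8)*(-1/12)*565)*176 = -565/96*176 = -6215/6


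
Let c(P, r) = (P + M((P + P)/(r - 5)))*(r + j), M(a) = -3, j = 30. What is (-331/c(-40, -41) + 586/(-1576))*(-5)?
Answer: 1997085/372724 ≈ 5.3581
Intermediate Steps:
c(P, r) = (-3 + P)*(30 + r) (c(P, r) = (P - 3)*(r + 30) = (-3 + P)*(30 + r))
(-331/c(-40, -41) + 586/(-1576))*(-5) = (-331/(-90 - 3*(-41) + 30*(-40) - 40*(-41)) + 586/(-1576))*(-5) = (-331/(-90 + 123 - 1200 + 1640) + 586*(-1/1576))*(-5) = (-331/473 - 293/788)*(-5) = -399417/372724*(-5) = 1997085/372724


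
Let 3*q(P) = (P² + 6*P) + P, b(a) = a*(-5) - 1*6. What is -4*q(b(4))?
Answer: -1976/3 ≈ -658.67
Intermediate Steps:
b(a) = -6 - 5*a (b(a) = -5*a - 6 = -6 - 5*a)
q(P) = P²/3 + 7*P/3 (q(P) = ((P² + 6*P) + P)/3 = (P² + 7*P)/3 = P²/3 + 7*P/3)
-4*q(b(4)) = -4*(-6 - 5*4)*(7 + (-6 - 5*4))/3 = -4*(-6 - 20)*(7 + (-6 - 20))/3 = -4*(-26)*(7 - 26)/3 = -4*(-26)*(-19)/3 = -4*494/3 = -1976/3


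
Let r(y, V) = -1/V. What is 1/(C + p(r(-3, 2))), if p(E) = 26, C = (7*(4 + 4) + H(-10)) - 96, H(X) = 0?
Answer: -1/14 ≈ -0.071429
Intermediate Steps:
C = -40 (C = (7*(4 + 4) + 0) - 96 = (7*8 + 0) - 96 = (56 + 0) - 96 = 56 - 96 = -40)
1/(C + p(r(-3, 2))) = 1/(-40 + 26) = 1/(-14) = -1/14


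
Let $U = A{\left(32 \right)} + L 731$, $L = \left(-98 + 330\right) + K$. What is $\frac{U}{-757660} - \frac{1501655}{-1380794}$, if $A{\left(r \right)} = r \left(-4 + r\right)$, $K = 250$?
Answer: $\frac{81249377041}{130771547755} \approx 0.62131$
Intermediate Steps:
$L = 482$ ($L = \left(-98 + 330\right) + 250 = 232 + 250 = 482$)
$U = 353238$ ($U = 32 \left(-4 + 32\right) + 482 \cdot 731 = 32 \cdot 28 + 352342 = 896 + 352342 = 353238$)
$\frac{U}{-757660} - \frac{1501655}{-1380794} = \frac{353238}{-757660} - \frac{1501655}{-1380794} = 353238 \left(- \frac{1}{757660}\right) - - \frac{1501655}{1380794} = - \frac{176619}{378830} + \frac{1501655}{1380794} = \frac{81249377041}{130771547755}$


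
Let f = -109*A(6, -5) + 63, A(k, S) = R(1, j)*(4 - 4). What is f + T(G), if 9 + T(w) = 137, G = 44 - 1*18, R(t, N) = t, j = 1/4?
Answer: 191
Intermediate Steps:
j = ¼ ≈ 0.25000
G = 26 (G = 44 - 18 = 26)
T(w) = 128 (T(w) = -9 + 137 = 128)
A(k, S) = 0 (A(k, S) = 1*(4 - 4) = 1*0 = 0)
f = 63 (f = -109*0 + 63 = 0 + 63 = 63)
f + T(G) = 63 + 128 = 191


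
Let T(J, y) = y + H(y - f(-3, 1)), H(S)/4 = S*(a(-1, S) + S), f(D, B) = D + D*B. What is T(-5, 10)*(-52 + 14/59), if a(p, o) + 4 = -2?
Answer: -1985100/59 ≈ -33646.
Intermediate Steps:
a(p, o) = -6 (a(p, o) = -4 - 2 = -6)
f(D, B) = D + B*D
H(S) = 4*S*(-6 + S) (H(S) = 4*(S*(-6 + S)) = 4*S*(-6 + S))
T(J, y) = y + 4*y*(6 + y) (T(J, y) = y + 4*(y - (-3)*(1 + 1))*(-6 + (y - (-3)*(1 + 1))) = y + 4*(y - (-3)*2)*(-6 + (y - (-3)*2)) = y + 4*(y - 1*(-6))*(-6 + (y - 1*(-6))) = y + 4*(y + 6)*(-6 + (y + 6)) = y + 4*(6 + y)*(-6 + (6 + y)) = y + 4*(6 + y)*y = y + 4*y*(6 + y))
T(-5, 10)*(-52 + 14/59) = (10*(25 + 4*10))*(-52 + 14/59) = (10*(25 + 40))*(-52 + 14*(1/59)) = (10*65)*(-52 + 14/59) = 650*(-3054/59) = -1985100/59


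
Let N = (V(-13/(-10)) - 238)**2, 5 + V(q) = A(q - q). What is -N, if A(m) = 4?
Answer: -57121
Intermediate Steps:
V(q) = -1 (V(q) = -5 + 4 = -1)
N = 57121 (N = (-1 - 238)**2 = (-239)**2 = 57121)
-N = -1*57121 = -57121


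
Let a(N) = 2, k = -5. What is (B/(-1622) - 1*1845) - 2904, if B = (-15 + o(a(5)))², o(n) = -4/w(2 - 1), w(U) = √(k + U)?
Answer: -7703099/1622 + 30*I/811 ≈ -4749.1 + 0.036991*I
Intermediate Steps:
w(U) = √(-5 + U)
o(n) = 2*I (o(n) = -4/√(-5 + (2 - 1)) = -4/√(-5 + 1) = -4*(-I/2) = -(-2)*I = 2*I)
B = (-15 + 2*I)² ≈ 221.0 - 60.0*I
(B/(-1622) - 1*1845) - 2904 = ((221 - 60*I)/(-1622) - 1*1845) - 2904 = ((221 - 60*I)*(-1/1622) - 1845) - 2904 = ((-221/1622 + 30*I/811) - 1845) - 2904 = (-2992811/1622 + 30*I/811) - 2904 = -7703099/1622 + 30*I/811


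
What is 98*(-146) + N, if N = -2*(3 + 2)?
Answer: -14318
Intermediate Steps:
N = -10 (N = -2*5 = -10)
98*(-146) + N = 98*(-146) - 10 = -14308 - 10 = -14318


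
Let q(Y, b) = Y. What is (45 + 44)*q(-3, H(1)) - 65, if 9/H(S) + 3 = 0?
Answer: -332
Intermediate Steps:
H(S) = -3 (H(S) = 9/(-3 + 0) = 9/(-3) = 9*(-⅓) = -3)
(45 + 44)*q(-3, H(1)) - 65 = (45 + 44)*(-3) - 65 = 89*(-3) - 65 = -267 - 65 = -332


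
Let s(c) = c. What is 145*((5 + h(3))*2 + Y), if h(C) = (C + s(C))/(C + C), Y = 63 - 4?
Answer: 10295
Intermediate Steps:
Y = 59
h(C) = 1 (h(C) = (C + C)/(C + C) = (2*C)/((2*C)) = (2*C)*(1/(2*C)) = 1)
145*((5 + h(3))*2 + Y) = 145*((5 + 1)*2 + 59) = 145*(6*2 + 59) = 145*(12 + 59) = 145*71 = 10295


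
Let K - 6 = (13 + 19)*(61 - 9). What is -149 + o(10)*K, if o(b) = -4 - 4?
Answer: -13509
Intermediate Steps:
K = 1670 (K = 6 + (13 + 19)*(61 - 9) = 6 + 32*52 = 6 + 1664 = 1670)
o(b) = -8
-149 + o(10)*K = -149 - 8*1670 = -149 - 13360 = -13509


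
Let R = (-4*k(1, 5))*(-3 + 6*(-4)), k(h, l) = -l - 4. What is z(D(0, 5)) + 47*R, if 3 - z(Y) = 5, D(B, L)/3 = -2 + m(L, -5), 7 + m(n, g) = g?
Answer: -45686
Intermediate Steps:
k(h, l) = -4 - l
m(n, g) = -7 + g
R = -972 (R = (-4*(-4 - 1*5))*(-3 + 6*(-4)) = (-4*(-4 - 5))*(-3 - 24) = -4*(-9)*(-27) = 36*(-27) = -972)
D(B, L) = -42 (D(B, L) = 3*(-2 + (-7 - 5)) = 3*(-2 - 12) = 3*(-14) = -42)
z(Y) = -2 (z(Y) = 3 - 1*5 = 3 - 5 = -2)
z(D(0, 5)) + 47*R = -2 + 47*(-972) = -2 - 45684 = -45686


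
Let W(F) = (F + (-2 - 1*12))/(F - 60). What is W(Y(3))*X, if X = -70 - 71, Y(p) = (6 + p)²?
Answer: -3149/7 ≈ -449.86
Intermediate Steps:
W(F) = (-14 + F)/(-60 + F) (W(F) = (F + (-2 - 12))/(-60 + F) = (F - 14)/(-60 + F) = (-14 + F)/(-60 + F))
X = -141
W(Y(3))*X = ((-14 + (6 + 3)²)/(-60 + (6 + 3)²))*(-141) = ((-14 + 9²)/(-60 + 9²))*(-141) = ((-14 + 81)/(-60 + 81))*(-141) = (67/21)*(-141) = -3149/7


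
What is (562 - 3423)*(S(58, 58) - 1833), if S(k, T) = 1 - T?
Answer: 5407290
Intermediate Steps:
(562 - 3423)*(S(58, 58) - 1833) = (562 - 3423)*((1 - 1*58) - 1833) = -2861*((1 - 58) - 1833) = -2861*(-57 - 1833) = -2861*(-1890) = 5407290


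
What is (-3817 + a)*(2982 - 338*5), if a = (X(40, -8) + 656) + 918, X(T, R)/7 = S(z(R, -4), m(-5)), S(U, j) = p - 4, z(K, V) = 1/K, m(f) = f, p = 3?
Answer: -2907000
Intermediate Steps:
S(U, j) = -1 (S(U, j) = 3 - 4 = -1)
X(T, R) = -7 (X(T, R) = 7*(-1) = -7)
a = 1567 (a = (-7 + 656) + 918 = 649 + 918 = 1567)
(-3817 + a)*(2982 - 338*5) = (-3817 + 1567)*(2982 - 338*5) = -2250*(2982 - 1690) = -2250*1292 = -2907000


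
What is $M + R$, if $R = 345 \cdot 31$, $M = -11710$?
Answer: $-1015$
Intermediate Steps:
$R = 10695$
$M + R = -11710 + 10695 = -1015$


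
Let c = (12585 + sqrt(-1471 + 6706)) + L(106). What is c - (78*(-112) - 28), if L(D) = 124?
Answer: 21473 + sqrt(5235) ≈ 21545.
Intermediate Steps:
c = 12709 + sqrt(5235) (c = (12585 + sqrt(-1471 + 6706)) + 124 = (12585 + sqrt(5235)) + 124 = 12709 + sqrt(5235) ≈ 12781.)
c - (78*(-112) - 28) = (12709 + sqrt(5235)) - (78*(-112) - 28) = (12709 + sqrt(5235)) - (-8736 - 28) = (12709 + sqrt(5235)) - 1*(-8764) = (12709 + sqrt(5235)) + 8764 = 21473 + sqrt(5235)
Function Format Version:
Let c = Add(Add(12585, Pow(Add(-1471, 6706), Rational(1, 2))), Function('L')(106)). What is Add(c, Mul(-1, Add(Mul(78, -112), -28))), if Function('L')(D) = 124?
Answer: Add(21473, Pow(5235, Rational(1, 2))) ≈ 21545.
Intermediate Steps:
c = Add(12709, Pow(5235, Rational(1, 2))) (c = Add(Add(12585, Pow(Add(-1471, 6706), Rational(1, 2))), 124) = Add(Add(12585, Pow(5235, Rational(1, 2))), 124) = Add(12709, Pow(5235, Rational(1, 2))) ≈ 12781.)
Add(c, Mul(-1, Add(Mul(78, -112), -28))) = Add(Add(12709, Pow(5235, Rational(1, 2))), Mul(-1, Add(Mul(78, -112), -28))) = Add(Add(12709, Pow(5235, Rational(1, 2))), Mul(-1, Add(-8736, -28))) = Add(Add(12709, Pow(5235, Rational(1, 2))), Mul(-1, -8764)) = Add(Add(12709, Pow(5235, Rational(1, 2))), 8764) = Add(21473, Pow(5235, Rational(1, 2)))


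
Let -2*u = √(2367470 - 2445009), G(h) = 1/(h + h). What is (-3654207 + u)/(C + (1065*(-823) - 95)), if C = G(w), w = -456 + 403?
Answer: 129115314/30972847 + 53*I*√77539/92918541 ≈ 4.1687 + 0.00015883*I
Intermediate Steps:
w = -53
G(h) = 1/(2*h)
u = -I*√77539/2 (u = -√(2367470 - 2445009)/2 = -I*√77539/2 ≈ -139.23*I)
C = -1/106 (C = (½)/(-53) = (½)*(-1/53) = -1/106 ≈ -0.0094340)
(-3654207 + u)/(C + (1065*(-823) - 95)) = (-3654207 - I*√77539/2)/(-1/106 + (1065*(-823) - 95)) = (-3654207 - I*√77539/2)/(-1/106 + (-876495 - 95)) = (-3654207 - I*√77539/2)/(-1/106 - 876590) = (-3654207 - I*√77539/2)/(-92918541/106) = (-3654207 - I*√77539/2)*(-106/92918541) = 129115314/30972847 + 53*I*√77539/92918541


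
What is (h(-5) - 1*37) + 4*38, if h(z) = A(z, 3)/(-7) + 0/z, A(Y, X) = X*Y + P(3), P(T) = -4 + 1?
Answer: 823/7 ≈ 117.57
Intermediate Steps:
P(T) = -3
A(Y, X) = -3 + X*Y (A(Y, X) = X*Y - 3 = -3 + X*Y)
h(z) = 3/7 - 3*z/7 (h(z) = (-3 + 3*z)/(-7) + 0/z = (-3 + 3*z)*(-⅐) + 0 = (3/7 - 3*z/7) + 0 = 3/7 - 3*z/7)
(h(-5) - 1*37) + 4*38 = ((3/7 - 3/7*(-5)) - 1*37) + 4*38 = ((3/7 + 15/7) - 37) + 152 = (18/7 - 37) + 152 = -241/7 + 152 = 823/7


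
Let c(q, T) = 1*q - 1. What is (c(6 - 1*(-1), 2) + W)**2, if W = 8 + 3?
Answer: 289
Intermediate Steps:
W = 11
c(q, T) = -1 + q (c(q, T) = q - 1 = -1 + q)
(c(6 - 1*(-1), 2) + W)**2 = ((-1 + (6 - 1*(-1))) + 11)**2 = ((-1 + (6 + 1)) + 11)**2 = ((-1 + 7) + 11)**2 = (6 + 11)**2 = 17**2 = 289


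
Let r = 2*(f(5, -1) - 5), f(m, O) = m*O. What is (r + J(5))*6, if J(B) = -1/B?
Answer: -606/5 ≈ -121.20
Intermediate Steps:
f(m, O) = O*m
r = -20 (r = 2*(-1*5 - 5) = 2*(-5 - 5) = 2*(-10) = -20)
(r + J(5))*6 = (-20 - 1/5)*6 = -101/5*6 = -606/5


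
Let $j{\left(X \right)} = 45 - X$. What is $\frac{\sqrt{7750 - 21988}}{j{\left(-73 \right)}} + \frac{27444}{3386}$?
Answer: $\frac{13722}{1693} + \frac{3 i \sqrt{1582}}{118} \approx 8.1051 + 1.0112 i$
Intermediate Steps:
$\frac{\sqrt{7750 - 21988}}{j{\left(-73 \right)}} + \frac{27444}{3386} = \frac{\sqrt{7750 - 21988}}{45 - -73} + \frac{27444}{3386} = \frac{\sqrt{-14238}}{45 + 73} + 27444 \cdot \frac{1}{3386} = \frac{3 i \sqrt{1582}}{118} + \frac{13722}{1693} = \frac{13722}{1693} + \frac{3 i \sqrt{1582}}{118}$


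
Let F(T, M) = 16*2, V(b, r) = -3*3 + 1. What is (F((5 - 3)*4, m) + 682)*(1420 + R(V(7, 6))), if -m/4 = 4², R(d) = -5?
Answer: 1010310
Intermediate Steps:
V(b, r) = -8 (V(b, r) = -9 + 1 = -8)
m = -64 (m = -4*4² = -4*16 = -64)
F(T, M) = 32
(F((5 - 3)*4, m) + 682)*(1420 + R(V(7, 6))) = (32 + 682)*(1420 - 5) = 714*1415 = 1010310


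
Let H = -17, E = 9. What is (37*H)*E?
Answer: -5661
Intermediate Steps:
(37*H)*E = (37*(-17))*9 = -629*9 = -5661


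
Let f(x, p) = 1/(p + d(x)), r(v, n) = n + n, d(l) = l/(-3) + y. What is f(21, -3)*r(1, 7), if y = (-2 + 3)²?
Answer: -14/9 ≈ -1.5556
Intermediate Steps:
y = 1 (y = 1² = 1)
d(l) = 1 - l/3 (d(l) = l/(-3) + 1 = l*(-⅓) + 1 = -l/3 + 1 = 1 - l/3)
r(v, n) = 2*n
f(x, p) = 1/(1 + p - x/3) (f(x, p) = 1/(p + (1 - x/3)) = 1/(1 + p - x/3))
f(21, -3)*r(1, 7) = (3/(3 - 1*21 + 3*(-3)))*(2*7) = (3/(3 - 21 - 9))*14 = (3/(-27))*14 = (3*(-1/27))*14 = -⅑*14 = -14/9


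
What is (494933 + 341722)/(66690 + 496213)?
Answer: 836655/562903 ≈ 1.4863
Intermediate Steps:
(494933 + 341722)/(66690 + 496213) = 836655/562903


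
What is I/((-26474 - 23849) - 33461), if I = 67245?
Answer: -22415/27928 ≈ -0.80260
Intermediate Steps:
I/((-26474 - 23849) - 33461) = 67245/((-26474 - 23849) - 33461) = 67245/(-50323 - 33461) = 67245/(-83784) = 67245*(-1/83784) = -22415/27928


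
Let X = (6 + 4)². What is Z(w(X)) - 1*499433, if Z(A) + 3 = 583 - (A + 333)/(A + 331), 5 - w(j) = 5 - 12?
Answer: -171106924/343 ≈ -4.9885e+5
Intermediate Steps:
X = 100 (X = 10² = 100)
w(j) = 12 (w(j) = 5 - (5 - 12) = 5 - 1*(-7) = 5 + 7 = 12)
Z(A) = 580 - (333 + A)/(331 + A) (Z(A) = -3 + (583 - (A + 333)/(A + 331)) = -3 + (583 - (333 + A)/(331 + A)) = 580 - (333 + A)/(331 + A))
Z(w(X)) - 1*499433 = (191647 + 579*12)/(331 + 12) - 1*499433 = (191647 + 6948)/343 - 499433 = (1/343)*198595 - 499433 = 198595/343 - 499433 = -171106924/343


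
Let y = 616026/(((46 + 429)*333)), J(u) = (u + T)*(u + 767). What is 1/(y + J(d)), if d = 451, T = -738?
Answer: -52725/18430662008 ≈ -2.8607e-6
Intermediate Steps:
J(u) = (-738 + u)*(767 + u) (J(u) = (u - 738)*(u + 767) = (-738 + u)*(767 + u))
y = 205342/52725 (y = 616026/((475*333)) = 616026/158175 = 616026*(1/158175) = 205342/52725 ≈ 3.8946)
1/(y + J(d)) = 1/(205342/52725 + (-566046 + 451**2 + 29*451)) = 1/(205342/52725 + (-566046 + 203401 + 13079)) = 1/(205342/52725 - 349566) = 1/(-18430662008/52725) = -52725/18430662008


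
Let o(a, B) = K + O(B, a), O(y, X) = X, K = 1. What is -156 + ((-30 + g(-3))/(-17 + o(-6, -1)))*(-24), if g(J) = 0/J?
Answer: -2076/11 ≈ -188.73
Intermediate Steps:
g(J) = 0
o(a, B) = 1 + a
-156 + ((-30 + g(-3))/(-17 + o(-6, -1)))*(-24) = -156 + ((-30 + 0)/(-17 + (1 - 6)))*(-24) = -156 - 30/(-17 - 5)*(-24) = -156 - 30/(-22)*(-24) = -156 - 30*(-1/22)*(-24) = -156 + (15/11)*(-24) = -156 - 360/11 = -2076/11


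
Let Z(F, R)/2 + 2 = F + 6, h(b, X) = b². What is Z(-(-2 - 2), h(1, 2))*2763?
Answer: 44208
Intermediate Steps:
Z(F, R) = 8 + 2*F (Z(F, R) = -4 + 2*(F + 6) = -4 + 2*(6 + F) = -4 + (12 + 2*F) = 8 + 2*F)
Z(-(-2 - 2), h(1, 2))*2763 = (8 + 2*(-(-2 - 2)))*2763 = (8 + 2*(-1*(-4)))*2763 = (8 + 2*4)*2763 = (8 + 8)*2763 = 16*2763 = 44208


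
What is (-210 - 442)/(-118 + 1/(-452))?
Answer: 294704/53337 ≈ 5.5253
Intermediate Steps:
(-210 - 442)/(-118 + 1/(-452)) = -652/(-118 - 1/452) = -652/(-53337/452) = -652*(-452/53337) = 294704/53337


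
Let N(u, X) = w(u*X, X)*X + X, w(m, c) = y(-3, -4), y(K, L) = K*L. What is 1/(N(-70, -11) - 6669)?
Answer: -1/6812 ≈ -0.00014680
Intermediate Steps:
w(m, c) = 12 (w(m, c) = -3*(-4) = 12)
N(u, X) = 13*X (N(u, X) = 12*X + X = 13*X)
1/(N(-70, -11) - 6669) = 1/(13*(-11) - 6669) = 1/(-143 - 6669) = 1/(-6812) = -1/6812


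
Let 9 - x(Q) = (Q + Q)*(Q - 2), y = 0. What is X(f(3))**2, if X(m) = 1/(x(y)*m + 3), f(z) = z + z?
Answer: 1/3249 ≈ 0.00030779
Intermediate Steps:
x(Q) = 9 - 2*Q*(-2 + Q) (x(Q) = 9 - (Q + Q)*(Q - 2) = 9 - 2*Q*(-2 + Q))
f(z) = 2*z
X(m) = 1/(3 + 9*m) (X(m) = 1/((9 - 2*0**2 + 4*0)*m + 3) = 1/((9 - 2*0 + 0)*m + 3) = 1/((9 + 0 + 0)*m + 3) = 1/(9*m + 3) = 1/(3 + 9*m))
X(f(3))**2 = (1/(3*(1 + 3*(2*3))))**2 = (1/(3*(1 + 3*6)))**2 = (1/(3*(1 + 18)))**2 = ((1/3)/19)**2 = ((1/3)*(1/19))**2 = (1/57)**2 = 1/3249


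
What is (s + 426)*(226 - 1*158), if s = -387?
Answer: 2652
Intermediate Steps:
(s + 426)*(226 - 1*158) = (-387 + 426)*(226 - 1*158) = 39*(226 - 158) = 39*68 = 2652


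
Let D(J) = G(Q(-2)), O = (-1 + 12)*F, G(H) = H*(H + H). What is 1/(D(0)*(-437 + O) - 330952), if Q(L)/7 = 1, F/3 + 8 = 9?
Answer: -1/370544 ≈ -2.6987e-6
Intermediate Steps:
F = 3 (F = -24 + 3*9 = -24 + 27 = 3)
Q(L) = 7 (Q(L) = 7*1 = 7)
G(H) = 2*H**2 (G(H) = H*(2*H) = 2*H**2)
O = 33 (O = (-1 + 12)*3 = 11*3 = 33)
D(J) = 98 (D(J) = 2*7**2 = 2*49 = 98)
1/(D(0)*(-437 + O) - 330952) = 1/(98*(-437 + 33) - 330952) = 1/(98*(-404) - 330952) = 1/(-39592 - 330952) = 1/(-370544) = -1/370544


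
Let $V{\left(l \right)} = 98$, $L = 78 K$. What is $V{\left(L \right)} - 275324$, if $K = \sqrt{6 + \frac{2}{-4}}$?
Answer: $-275226$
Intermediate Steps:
$K = \frac{\sqrt{22}}{2}$ ($K = \sqrt{6 + 2 \left(- \frac{1}{4}\right)} = \sqrt{6 - \frac{1}{2}} = \sqrt{\frac{11}{2}} = \frac{\sqrt{22}}{2} \approx 2.3452$)
$L = 39 \sqrt{22}$ ($L = 78 \frac{\sqrt{22}}{2} = 39 \sqrt{22} \approx 182.93$)
$V{\left(L \right)} - 275324 = 98 - 275324 = -275226$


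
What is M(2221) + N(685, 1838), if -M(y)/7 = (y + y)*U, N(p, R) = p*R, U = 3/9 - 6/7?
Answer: 3825952/3 ≈ 1.2753e+6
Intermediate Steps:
U = -11/21 (U = 3*(⅑) - 6*⅐ = ⅓ - 6/7 = -11/21 ≈ -0.52381)
N(p, R) = R*p
M(y) = 22*y/3 (M(y) = -7*(y + y)*(-11)/21 = -7*2*y*(-11)/21 = -(-22)*y/3 = 22*y/3)
M(2221) + N(685, 1838) = (22/3)*2221 + 1838*685 = 48862/3 + 1259030 = 3825952/3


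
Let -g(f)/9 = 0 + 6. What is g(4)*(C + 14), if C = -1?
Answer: -702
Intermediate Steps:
g(f) = -54 (g(f) = -9*(0 + 6) = -9*6 = -54)
g(4)*(C + 14) = -54*(-1 + 14) = -54*13 = -702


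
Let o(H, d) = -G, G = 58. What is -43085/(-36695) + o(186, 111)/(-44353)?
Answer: 382615463/325506667 ≈ 1.1754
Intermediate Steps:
o(H, d) = -58 (o(H, d) = -1*58 = -58)
-43085/(-36695) + o(186, 111)/(-44353) = -43085/(-36695) - 58/(-44353) = -43085*(-1/36695) - 58*(-1/44353) = 8617/7339 + 58/44353 = 382615463/325506667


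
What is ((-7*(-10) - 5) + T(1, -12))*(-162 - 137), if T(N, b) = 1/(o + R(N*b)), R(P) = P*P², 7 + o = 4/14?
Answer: -235997112/12143 ≈ -19435.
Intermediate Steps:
o = -47/7 (o = -7 + 4/14 = -7 + 4*(1/14) = -7 + 2/7 = -47/7 ≈ -6.7143)
R(P) = P³
T(N, b) = 1/(-47/7 + N³*b³) (T(N, b) = 1/(-47/7 + (N*b)³) = 1/(-47/7 + N³*b³))
((-7*(-10) - 5) + T(1, -12))*(-162 - 137) = ((-7*(-10) - 5) + 7/(-47 + 7*1³*(-12)³))*(-162 - 137) = ((70 - 5) + 7/(-47 + 7*1*(-1728)))*(-299) = (65 + 7/(-47 - 12096))*(-299) = (65 + 7/(-12143))*(-299) = (65 + 7*(-1/12143))*(-299) = (65 - 7/12143)*(-299) = (789288/12143)*(-299) = -235997112/12143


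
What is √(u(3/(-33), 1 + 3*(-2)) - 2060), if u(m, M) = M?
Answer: I*√2065 ≈ 45.442*I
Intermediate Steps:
√(u(3/(-33), 1 + 3*(-2)) - 2060) = √((1 + 3*(-2)) - 2060) = √((1 - 6) - 2060) = √(-5 - 2060) = √(-2065) = I*√2065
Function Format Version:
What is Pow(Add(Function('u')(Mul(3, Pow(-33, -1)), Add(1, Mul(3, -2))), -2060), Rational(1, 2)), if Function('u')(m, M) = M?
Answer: Mul(I, Pow(2065, Rational(1, 2))) ≈ Mul(45.442, I)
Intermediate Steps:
Pow(Add(Function('u')(Mul(3, Pow(-33, -1)), Add(1, Mul(3, -2))), -2060), Rational(1, 2)) = Pow(Add(Add(1, Mul(3, -2)), -2060), Rational(1, 2)) = Pow(Add(Add(1, -6), -2060), Rational(1, 2)) = Pow(Add(-5, -2060), Rational(1, 2)) = Pow(-2065, Rational(1, 2)) = Mul(I, Pow(2065, Rational(1, 2)))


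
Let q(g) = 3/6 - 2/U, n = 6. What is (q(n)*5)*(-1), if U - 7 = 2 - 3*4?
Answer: -35/6 ≈ -5.8333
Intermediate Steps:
U = -3 (U = 7 + (2 - 3*4) = 7 + (2 - 12) = 7 - 10 = -3)
q(g) = 7/6 (q(g) = 3/6 - 2/(-3) = 3*(⅙) - 2*(-⅓) = ½ + ⅔ = 7/6)
(q(n)*5)*(-1) = ((7/6)*5)*(-1) = (35/6)*(-1) = -35/6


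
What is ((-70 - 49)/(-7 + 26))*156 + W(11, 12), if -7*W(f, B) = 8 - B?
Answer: -129872/133 ≈ -976.48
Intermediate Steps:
W(f, B) = -8/7 + B/7 (W(f, B) = -(8 - B)/7 = -8/7 + B/7)
((-70 - 49)/(-7 + 26))*156 + W(11, 12) = ((-70 - 49)/(-7 + 26))*156 + (-8/7 + (1/7)*12) = -119/19*156 + (-8/7 + 12/7) = -119*1/19*156 + 4/7 = -119/19*156 + 4/7 = -18564/19 + 4/7 = -129872/133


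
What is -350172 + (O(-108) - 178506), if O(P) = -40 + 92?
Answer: -528626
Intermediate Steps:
O(P) = 52
-350172 + (O(-108) - 178506) = -350172 + (52 - 178506) = -350172 - 178454 = -528626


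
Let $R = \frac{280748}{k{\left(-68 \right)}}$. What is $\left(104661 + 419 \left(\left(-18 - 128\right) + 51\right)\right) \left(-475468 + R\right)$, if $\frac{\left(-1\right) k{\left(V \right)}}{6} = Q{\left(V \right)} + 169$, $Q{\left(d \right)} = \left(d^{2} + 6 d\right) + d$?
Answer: $- \frac{399378477322352}{12951} \approx -3.0838 \cdot 10^{10}$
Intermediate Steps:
$Q{\left(d \right)} = d^{2} + 7 d$
$k{\left(V \right)} = -1014 - 6 V \left(7 + V\right)$ ($k{\left(V \right)} = - 6 \left(V \left(7 + V\right) + 169\right) = - 6 \left(169 + V \left(7 + V\right)\right) = -1014 - 6 V \left(7 + V\right)$)
$R = - \frac{140374}{12951}$ ($R = \frac{280748}{-1014 - - 408 \left(7 - 68\right)} = \frac{280748}{-1014 - \left(-408\right) \left(-61\right)} = \frac{280748}{-1014 - 24888} = \frac{280748}{-25902} = 280748 \left(- \frac{1}{25902}\right) = - \frac{140374}{12951} \approx -10.839$)
$\left(104661 + 419 \left(\left(-18 - 128\right) + 51\right)\right) \left(-475468 + R\right) = \left(104661 + 419 \left(\left(-18 - 128\right) + 51\right)\right) \left(-475468 - \frac{140374}{12951}\right) = \left(104661 + 419 \left(-146 + 51\right)\right) \left(- \frac{6157926442}{12951}\right) = \left(104661 + 419 \left(-95\right)\right) \left(- \frac{6157926442}{12951}\right) = \left(104661 - 39805\right) \left(- \frac{6157926442}{12951}\right) = 64856 \left(- \frac{6157926442}{12951}\right) = - \frac{399378477322352}{12951}$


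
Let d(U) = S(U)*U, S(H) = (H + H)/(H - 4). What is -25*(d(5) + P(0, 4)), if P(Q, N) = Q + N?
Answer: -1350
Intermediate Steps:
S(H) = 2*H/(-4 + H) (S(H) = (2*H)/(-4 + H) = 2*H/(-4 + H))
P(Q, N) = N + Q
d(U) = 2*U²/(-4 + U) (d(U) = (2*U/(-4 + U))*U = 2*U²/(-4 + U))
-25*(d(5) + P(0, 4)) = -25*(2*5²/(-4 + 5) + (4 + 0)) = -25*(2*25/1 + 4) = -25*(2*25*1 + 4) = -25*(50 + 4) = -25*54 = -1350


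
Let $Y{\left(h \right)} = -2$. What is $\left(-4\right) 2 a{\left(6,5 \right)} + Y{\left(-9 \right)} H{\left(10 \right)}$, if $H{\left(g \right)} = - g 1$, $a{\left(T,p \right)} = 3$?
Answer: $-4$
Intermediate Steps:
$H{\left(g \right)} = - g$
$\left(-4\right) 2 a{\left(6,5 \right)} + Y{\left(-9 \right)} H{\left(10 \right)} = \left(-4\right) 2 \cdot 3 - 2 \left(\left(-1\right) 10\right) = \left(-8\right) 3 - -20 = -24 + 20 = -4$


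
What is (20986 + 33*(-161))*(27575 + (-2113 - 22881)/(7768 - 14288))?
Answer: 1409112363981/3260 ≈ 4.3224e+8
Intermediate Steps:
(20986 + 33*(-161))*(27575 + (-2113 - 22881)/(7768 - 14288)) = (20986 - 5313)*(27575 - 24994/(-6520)) = 15673*(27575 - 24994*(-1/6520)) = 15673*(27575 + 12497/3260) = 15673*(89906997/3260) = 1409112363981/3260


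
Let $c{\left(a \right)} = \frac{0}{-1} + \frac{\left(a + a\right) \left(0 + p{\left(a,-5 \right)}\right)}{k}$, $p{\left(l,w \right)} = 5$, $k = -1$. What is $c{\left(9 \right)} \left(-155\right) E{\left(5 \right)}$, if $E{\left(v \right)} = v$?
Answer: $69750$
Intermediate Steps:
$c{\left(a \right)} = - 10 a$ ($c{\left(a \right)} = \frac{0}{-1} + \frac{\left(a + a\right) \left(0 + 5\right)}{-1} = 0 \left(-1\right) + 2 a 5 \left(-1\right) = 0 + 10 a \left(-1\right) = 0 - 10 a = - 10 a$)
$c{\left(9 \right)} \left(-155\right) E{\left(5 \right)} = \left(-10\right) 9 \left(-155\right) 5 = \left(-90\right) \left(-155\right) 5 = 13950 \cdot 5 = 69750$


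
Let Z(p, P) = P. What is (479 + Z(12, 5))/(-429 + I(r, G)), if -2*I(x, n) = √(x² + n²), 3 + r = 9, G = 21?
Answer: -276848/245229 + 968*√53/245229 ≈ -1.1002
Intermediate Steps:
r = 6 (r = -3 + 9 = 6)
I(x, n) = -√(n² + x²)/2 (I(x, n) = -√(x² + n²)/2 = -√(n² + x²)/2)
(479 + Z(12, 5))/(-429 + I(r, G)) = (479 + 5)/(-429 - √(21² + 6²)/2) = 484/(-429 - √(441 + 36)/2) = 484/(-429 - 3*√53/2)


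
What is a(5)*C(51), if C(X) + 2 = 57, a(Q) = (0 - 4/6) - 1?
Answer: -275/3 ≈ -91.667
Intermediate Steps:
a(Q) = -5/3 (a(Q) = (0 - 4*⅙) - 1 = (0 - ⅔) - 1 = -⅔ - 1 = -5/3)
C(X) = 55 (C(X) = -2 + 57 = 55)
a(5)*C(51) = -5/3*55 = -275/3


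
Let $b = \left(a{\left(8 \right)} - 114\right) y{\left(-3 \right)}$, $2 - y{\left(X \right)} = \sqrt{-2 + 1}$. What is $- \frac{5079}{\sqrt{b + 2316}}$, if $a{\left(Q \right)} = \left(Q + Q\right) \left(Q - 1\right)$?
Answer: $- \frac{5079 \sqrt{2}}{2 \sqrt{1156 + i}} \approx -105.63 + 0.045687 i$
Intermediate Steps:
$a{\left(Q \right)} = 2 Q \left(-1 + Q\right)$
$y{\left(X \right)} = 2 - i$ ($y{\left(X \right)} = 2 - \sqrt{-2 + 1} = 2 - \sqrt{-1} = 2 - i$)
$b = -4 + 2 i$ ($b = \left(2 \cdot 8 \left(-1 + 8\right) - 114\right) \left(2 - i\right) = \left(2 \cdot 8 \cdot 7 - 114\right) \left(2 - i\right) = \left(112 - 114\right) \left(2 - i\right) = - 2 \left(2 - i\right) = -4 + 2 i \approx -4.0 + 2.0 i$)
$- \frac{5079}{\sqrt{b + 2316}} = - \frac{5079}{\sqrt{\left(-4 + 2 i\right) + 2316}} = - \frac{5079}{\sqrt{2312 + 2 i}}$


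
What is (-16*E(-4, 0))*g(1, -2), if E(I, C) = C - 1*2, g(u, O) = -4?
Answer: -128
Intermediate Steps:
E(I, C) = -2 + C (E(I, C) = C - 2 = -2 + C)
(-16*E(-4, 0))*g(1, -2) = -16*(-2 + 0)*(-4) = -16*(-2)*(-4) = 32*(-4) = -128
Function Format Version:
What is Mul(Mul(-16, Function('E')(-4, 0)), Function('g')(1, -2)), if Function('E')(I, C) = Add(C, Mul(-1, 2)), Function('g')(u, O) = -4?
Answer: -128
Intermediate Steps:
Function('E')(I, C) = Add(-2, C) (Function('E')(I, C) = Add(C, -2) = Add(-2, C))
Mul(Mul(-16, Function('E')(-4, 0)), Function('g')(1, -2)) = Mul(Mul(-16, Add(-2, 0)), -4) = Mul(Mul(-16, -2), -4) = Mul(32, -4) = -128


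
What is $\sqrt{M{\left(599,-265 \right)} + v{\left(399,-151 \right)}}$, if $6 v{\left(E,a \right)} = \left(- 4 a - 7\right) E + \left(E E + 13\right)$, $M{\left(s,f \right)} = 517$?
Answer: $\frac{\sqrt{2403114}}{6} \approx 258.37$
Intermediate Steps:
$v{\left(E,a \right)} = \frac{13}{6} + \frac{E^{2}}{6} + \frac{E \left(-7 - 4 a\right)}{6}$ ($v{\left(E,a \right)} = \frac{\left(- 4 a - 7\right) E + \left(E E + 13\right)}{6} = \frac{\left(-7 - 4 a\right) E + \left(E^{2} + 13\right)}{6} = \frac{E \left(-7 - 4 a\right) + \left(13 + E^{2}\right)}{6} = \frac{13 + E^{2} + E \left(-7 - 4 a\right)}{6} = \frac{13}{6} + \frac{E^{2}}{6} + \frac{E \left(-7 - 4 a\right)}{6}$)
$\sqrt{M{\left(599,-265 \right)} + v{\left(399,-151 \right)}} = \sqrt{517 + \left(\frac{13}{6} - \frac{931}{2} + \frac{399^{2}}{6} - 266 \left(-151\right)\right)} = \sqrt{517 + \left(\frac{13}{6} - \frac{931}{2} + \frac{1}{6} \cdot 159201 + 40166\right)} = \sqrt{517 + \left(\frac{13}{6} - \frac{931}{2} + \frac{53067}{2} + 40166\right)} = \sqrt{517 + \frac{397417}{6}} = \sqrt{\frac{400519}{6}} = \frac{\sqrt{2403114}}{6}$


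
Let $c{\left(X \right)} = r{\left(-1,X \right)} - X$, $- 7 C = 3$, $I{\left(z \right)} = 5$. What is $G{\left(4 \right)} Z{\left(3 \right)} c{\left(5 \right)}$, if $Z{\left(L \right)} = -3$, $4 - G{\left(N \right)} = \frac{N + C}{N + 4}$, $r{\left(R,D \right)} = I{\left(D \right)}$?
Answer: $0$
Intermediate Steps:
$C = - \frac{3}{7}$ ($C = \left(- \frac{1}{7}\right) 3 = - \frac{3}{7} \approx -0.42857$)
$r{\left(R,D \right)} = 5$
$G{\left(N \right)} = 4 - \frac{- \frac{3}{7} + N}{4 + N}$ ($G{\left(N \right)} = 4 - \frac{N - \frac{3}{7}}{N + 4} = 4 - \frac{- \frac{3}{7} + N}{4 + N}$)
$c{\left(X \right)} = 5 - X$
$G{\left(4 \right)} Z{\left(3 \right)} c{\left(5 \right)} = \frac{115 + 21 \cdot 4}{7 \left(4 + 4\right)} \left(-3\right) \left(5 - 5\right) = \frac{115 + 84}{7 \cdot 8} \left(-3\right) \left(5 - 5\right) = \frac{1}{7} \cdot \frac{1}{8} \cdot 199 \left(-3\right) 0 = \frac{199}{56} \left(-3\right) 0 = \left(- \frac{597}{56}\right) 0 = 0$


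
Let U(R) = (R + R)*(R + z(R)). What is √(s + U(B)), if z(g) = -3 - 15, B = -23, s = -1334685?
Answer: I*√1332799 ≈ 1154.5*I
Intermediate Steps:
z(g) = -18
U(R) = 2*R*(-18 + R) (U(R) = (R + R)*(R - 18) = (2*R)*(-18 + R) = 2*R*(-18 + R))
√(s + U(B)) = √(-1334685 + 2*(-23)*(-18 - 23)) = √(-1334685 + 2*(-23)*(-41)) = √(-1334685 + 1886) = √(-1332799) = I*√1332799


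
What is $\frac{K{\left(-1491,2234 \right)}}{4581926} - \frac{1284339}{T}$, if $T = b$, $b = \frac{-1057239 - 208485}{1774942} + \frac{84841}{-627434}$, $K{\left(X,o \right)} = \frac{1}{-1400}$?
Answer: $\frac{4587520272609270333062691181}{3030129788087891711600} \approx 1.514 \cdot 10^{6}$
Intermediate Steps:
$K{\left(X,o \right)} = - \frac{1}{1400}$
$b = - \frac{472373063219}{556829479414}$ ($b = \left(-1265724\right) \frac{1}{1774942} + 84841 \left(- \frac{1}{627434}\right) = - \frac{632862}{887471} - \frac{84841}{627434} = - \frac{472373063219}{556829479414} \approx -0.84833$)
$T = - \frac{472373063219}{556829479414} \approx -0.84833$
$\frac{K{\left(-1491,2234 \right)}}{4581926} - \frac{1284339}{T} = - \frac{1}{1400 \cdot 4581926} - \frac{1284339}{- \frac{472373063219}{556829479414}} = \left(- \frac{1}{1400}\right) \frac{1}{4581926} - - \frac{715157816761097346}{472373063219} = - \frac{1}{6414696400} + \frac{715157816761097346}{472373063219} = \frac{4587520272609270333062691181}{3030129788087891711600}$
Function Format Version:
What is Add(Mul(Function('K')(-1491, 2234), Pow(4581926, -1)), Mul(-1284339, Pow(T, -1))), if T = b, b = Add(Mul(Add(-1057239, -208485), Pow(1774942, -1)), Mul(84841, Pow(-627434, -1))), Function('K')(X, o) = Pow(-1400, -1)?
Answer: Rational(4587520272609270333062691181, 3030129788087891711600) ≈ 1.5140e+6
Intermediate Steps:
Function('K')(X, o) = Rational(-1, 1400)
b = Rational(-472373063219, 556829479414) (b = Add(Mul(-1265724, Rational(1, 1774942)), Mul(84841, Rational(-1, 627434))) = Add(Rational(-632862, 887471), Rational(-84841, 627434)) = Rational(-472373063219, 556829479414) ≈ -0.84833)
T = Rational(-472373063219, 556829479414) ≈ -0.84833
Add(Mul(Function('K')(-1491, 2234), Pow(4581926, -1)), Mul(-1284339, Pow(T, -1))) = Add(Mul(Rational(-1, 1400), Pow(4581926, -1)), Mul(-1284339, Pow(Rational(-472373063219, 556829479414), -1))) = Add(Mul(Rational(-1, 1400), Rational(1, 4581926)), Mul(-1284339, Rational(-556829479414, 472373063219))) = Add(Rational(-1, 6414696400), Rational(715157816761097346, 472373063219)) = Rational(4587520272609270333062691181, 3030129788087891711600)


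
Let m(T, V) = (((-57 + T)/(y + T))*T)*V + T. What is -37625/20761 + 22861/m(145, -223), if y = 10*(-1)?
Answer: -34079600092/11733722741 ≈ -2.9044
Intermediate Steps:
y = -10
m(T, V) = T + T*V*(-57 + T)/(-10 + T) (m(T, V) = (((-57 + T)/(-10 + T))*T)*V + T = (T*(-57 + T)/(-10 + T))*V + T = T*V*(-57 + T)/(-10 + T) + T = T + T*V*(-57 + T)/(-10 + T))
-37625/20761 + 22861/m(145, -223) = -37625/20761 + 22861/((145*(-10 + 145 - 57*(-223) + 145*(-223))/(-10 + 145))) = -37625*1/20761 + 22861/((145*(-10 + 145 + 12711 - 32335)/135)) = -37625/20761 + 22861/((145*(1/135)*(-19489))) = -37625/20761 + 22861/(-565181/27) = -37625/20761 + 22861*(-27/565181) = -37625/20761 - 617247/565181 = -34079600092/11733722741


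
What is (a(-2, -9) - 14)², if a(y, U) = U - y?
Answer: 441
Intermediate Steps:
(a(-2, -9) - 14)² = ((-9 - 1*(-2)) - 14)² = ((-9 + 2) - 14)² = (-7 - 14)² = (-21)² = 441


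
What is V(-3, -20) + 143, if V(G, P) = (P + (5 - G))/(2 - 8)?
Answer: 145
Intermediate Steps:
V(G, P) = -5/6 - P/6 + G/6 (V(G, P) = (5 + P - G)/(-6) = (5 + P - G)*(-1/6) = -5/6 - P/6 + G/6)
V(-3, -20) + 143 = (-5/6 - 1/6*(-20) + (1/6)*(-3)) + 143 = (-5/6 + 10/3 - 1/2) + 143 = 2 + 143 = 145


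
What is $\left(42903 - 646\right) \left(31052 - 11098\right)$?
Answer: $843196178$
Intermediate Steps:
$\left(42903 - 646\right) \left(31052 - 11098\right) = 42257 \cdot 19954 = 843196178$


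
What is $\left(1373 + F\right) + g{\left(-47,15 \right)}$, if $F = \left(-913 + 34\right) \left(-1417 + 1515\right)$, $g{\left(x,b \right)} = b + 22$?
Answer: $-84732$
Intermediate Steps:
$g{\left(x,b \right)} = 22 + b$
$F = -86142$ ($F = \left(-879\right) 98 = -86142$)
$\left(1373 + F\right) + g{\left(-47,15 \right)} = \left(1373 - 86142\right) + \left(22 + 15\right) = -84769 + 37 = -84732$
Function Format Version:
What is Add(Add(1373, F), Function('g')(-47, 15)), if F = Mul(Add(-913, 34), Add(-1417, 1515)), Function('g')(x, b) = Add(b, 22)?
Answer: -84732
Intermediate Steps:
Function('g')(x, b) = Add(22, b)
F = -86142 (F = Mul(-879, 98) = -86142)
Add(Add(1373, F), Function('g')(-47, 15)) = Add(Add(1373, -86142), Add(22, 15)) = Add(-84769, 37) = -84732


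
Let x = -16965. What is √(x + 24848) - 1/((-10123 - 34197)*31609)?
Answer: 1/1400910880 + √7883 ≈ 88.786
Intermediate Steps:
√(x + 24848) - 1/((-10123 - 34197)*31609) = √(-16965 + 24848) - 1/((-10123 - 34197)*31609) = √7883 - 1/((-44320)*31609) = √7883 - (-1)/(44320*31609) = √7883 - 1*(-1/1400910880) = √7883 + 1/1400910880 = 1/1400910880 + √7883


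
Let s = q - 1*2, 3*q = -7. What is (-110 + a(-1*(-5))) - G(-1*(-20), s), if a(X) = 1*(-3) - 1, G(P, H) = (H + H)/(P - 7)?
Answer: -340/3 ≈ -113.33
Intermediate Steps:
q = -7/3 (q = (⅓)*(-7) = -7/3 ≈ -2.3333)
s = -13/3 (s = -7/3 - 1*2 = -7/3 - 2 = -13/3 ≈ -4.3333)
G(P, H) = 2*H/(-7 + P) (G(P, H) = (2*H)/(-7 + P) = 2*H/(-7 + P))
a(X) = -4 (a(X) = -3 - 1 = -4)
(-110 + a(-1*(-5))) - G(-1*(-20), s) = (-110 - 4) - 2*(-13)/(3*(-7 - 1*(-20))) = -114 - 2*(-13)/(3*(-7 + 20)) = -114 - 2*(-13)/(3*13) = -114 - 1*(-⅔) = -114 + ⅔ = -340/3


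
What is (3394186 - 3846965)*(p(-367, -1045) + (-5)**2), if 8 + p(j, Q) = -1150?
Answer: 512998607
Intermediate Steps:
p(j, Q) = -1158 (p(j, Q) = -8 - 1150 = -1158)
(3394186 - 3846965)*(p(-367, -1045) + (-5)**2) = (3394186 - 3846965)*(-1158 + (-5)**2) = -452779*(-1158 + 25) = -452779*(-1133) = 512998607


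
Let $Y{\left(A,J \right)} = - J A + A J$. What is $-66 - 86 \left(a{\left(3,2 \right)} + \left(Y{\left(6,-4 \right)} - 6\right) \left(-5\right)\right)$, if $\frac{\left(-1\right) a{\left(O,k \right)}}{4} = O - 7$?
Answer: $-4022$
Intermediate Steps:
$a{\left(O,k \right)} = 28 - 4 O$ ($a{\left(O,k \right)} = - 4 \left(O - 7\right) = - 4 \left(-7 + O\right) = 28 - 4 O$)
$Y{\left(A,J \right)} = 0$ ($Y{\left(A,J \right)} = - A J + A J = 0$)
$-66 - 86 \left(a{\left(3,2 \right)} + \left(Y{\left(6,-4 \right)} - 6\right) \left(-5\right)\right) = -66 - 86 \left(\left(28 - 12\right) + \left(0 - 6\right) \left(-5\right)\right) = -66 - 86 \left(\left(28 - 12\right) - -30\right) = -66 - 86 \left(16 + 30\right) = -66 - 3956 = -4022$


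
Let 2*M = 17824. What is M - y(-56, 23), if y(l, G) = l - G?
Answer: 8991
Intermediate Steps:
M = 8912 (M = (½)*17824 = 8912)
M - y(-56, 23) = 8912 - (-56 - 1*23) = 8912 - (-56 - 23) = 8912 - 1*(-79) = 8912 + 79 = 8991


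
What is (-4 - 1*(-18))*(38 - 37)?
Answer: 14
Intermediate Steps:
(-4 - 1*(-18))*(38 - 37) = (-4 + 18)*1 = 14*1 = 14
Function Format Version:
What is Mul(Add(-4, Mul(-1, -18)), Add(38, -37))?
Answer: 14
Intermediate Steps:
Mul(Add(-4, Mul(-1, -18)), Add(38, -37)) = Mul(Add(-4, 18), 1) = Mul(14, 1) = 14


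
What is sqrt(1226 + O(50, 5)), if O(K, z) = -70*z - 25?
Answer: sqrt(851) ≈ 29.172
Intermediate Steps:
O(K, z) = -25 - 70*z
sqrt(1226 + O(50, 5)) = sqrt(1226 + (-25 - 70*5)) = sqrt(1226 + (-25 - 350)) = sqrt(1226 - 375) = sqrt(851)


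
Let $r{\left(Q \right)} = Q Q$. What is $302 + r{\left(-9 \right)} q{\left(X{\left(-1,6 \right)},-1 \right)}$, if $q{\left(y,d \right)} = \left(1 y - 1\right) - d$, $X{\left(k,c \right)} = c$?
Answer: $788$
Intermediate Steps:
$q{\left(y,d \right)} = -1 + y - d$ ($q{\left(y,d \right)} = \left(y - 1\right) - d = \left(-1 + y\right) - d = -1 + y - d$)
$r{\left(Q \right)} = Q^{2}$
$302 + r{\left(-9 \right)} q{\left(X{\left(-1,6 \right)},-1 \right)} = 302 + \left(-9\right)^{2} \left(-1 + 6 - -1\right) = 302 + 81 \left(-1 + 6 + 1\right) = 302 + 81 \cdot 6 = 302 + 486 = 788$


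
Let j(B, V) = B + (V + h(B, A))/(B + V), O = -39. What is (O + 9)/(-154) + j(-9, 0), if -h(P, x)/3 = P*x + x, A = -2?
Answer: -802/231 ≈ -3.4719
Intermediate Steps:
h(P, x) = -3*x - 3*P*x (h(P, x) = -3*(P*x + x) = -3*(x + P*x) = -3*x - 3*P*x)
j(B, V) = B + (6 + V + 6*B)/(B + V) (j(B, V) = B + (V - 3*(-2)*(1 + B))/(B + V) = B + (V + (6 + 6*B))/(B + V) = B + (6 + V + 6*B)/(B + V))
(O + 9)/(-154) + j(-9, 0) = (-39 + 9)/(-154) + (6 + 0 + (-9)² + 6*(-9) - 9*0)/(-9 + 0) = -30*(-1/154) + (6 + 0 + 81 - 54 + 0)/(-9) = 15/77 - ⅑*33 = 15/77 - 11/3 = -802/231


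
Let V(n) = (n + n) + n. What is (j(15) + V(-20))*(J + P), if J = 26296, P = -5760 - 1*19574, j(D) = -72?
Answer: -126984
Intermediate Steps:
V(n) = 3*n (V(n) = 2*n + n = 3*n)
P = -25334 (P = -5760 - 19574 = -25334)
(j(15) + V(-20))*(J + P) = (-72 + 3*(-20))*(26296 - 25334) = (-72 - 60)*962 = -132*962 = -126984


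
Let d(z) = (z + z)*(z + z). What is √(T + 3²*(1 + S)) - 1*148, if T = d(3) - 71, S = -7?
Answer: -148 + I*√89 ≈ -148.0 + 9.434*I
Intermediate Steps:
d(z) = 4*z² (d(z) = (2*z)*(2*z) = 4*z²)
T = -35 (T = 4*3² - 71 = 4*9 - 71 = 36 - 71 = -35)
√(T + 3²*(1 + S)) - 1*148 = √(-35 + 3²*(1 - 7)) - 1*148 = √(-35 + 9*(-6)) - 148 = √(-35 - 54) - 148 = √(-89) - 148 = I*√89 - 148 = -148 + I*√89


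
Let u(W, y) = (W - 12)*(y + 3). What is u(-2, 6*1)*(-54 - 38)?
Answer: 11592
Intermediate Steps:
u(W, y) = (-12 + W)*(3 + y)
u(-2, 6*1)*(-54 - 38) = (-36 - 72 + 3*(-2) - 12)*(-54 - 38) = (-36 - 12*6 - 6 - 2*6)*(-92) = (-36 - 72 - 6 - 12)*(-92) = -126*(-92) = 11592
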